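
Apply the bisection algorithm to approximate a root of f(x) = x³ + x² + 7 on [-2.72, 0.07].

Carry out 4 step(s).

f(x) = x³ + x² + 7
Initial interval: [-2.72, 0.07]

Iteration 1:
  c_1 = (-2.720000 + 0.070000)/2 = -1.325000
  f(c_1) = f(-1.325000) = 6.429422
  f(a) × f(c) < 0, new interval: [-2.720000, -1.325000]
Iteration 2:
  c_2 = (-2.720000 + (-1.325000))/2 = -2.022500
  f(c_2) = f(-2.022500) = 2.817457
  f(a) × f(c) < 0, new interval: [-2.720000, -2.022500]
Iteration 3:
  c_3 = (-2.720000 + (-2.022500))/2 = -2.371250
  f(c_3) = f(-2.371250) = -0.710301
  f(a) × f(c) ≥ 0, new interval: [-2.371250, -2.022500]
Iteration 4:
  c_4 = (-2.371250 + (-2.022500))/2 = -2.196875
  f(c_4) = f(-2.196875) = 1.223570
  f(a) × f(c) < 0, new interval: [-2.371250, -2.196875]

After 4 iteration(s), the approximation is c_4 = -2.196875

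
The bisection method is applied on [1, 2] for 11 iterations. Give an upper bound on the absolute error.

Bisection error bound: |error| ≤ (b-a)/2^n
|error| ≤ (2 - 1)/2^11 = 1/2^11
|error| ≤ 0.0004882812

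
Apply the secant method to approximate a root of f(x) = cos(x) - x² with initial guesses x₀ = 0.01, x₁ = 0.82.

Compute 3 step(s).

f(x) = cos(x) - x²
x₀ = 0.01, x₁ = 0.82

Secant formula: x_{n+1} = x_n - f(x_n)(x_n - x_{n-1})/(f(x_n) - f(x_{n-1}))

Iteration 1:
  f(0.010000) = 0.999850
  f(0.820000) = 0.009821
  x_2 = 0.820000 - 0.009821×(0.820000 - 0.010000)/(0.009821 - 0.999850)
       = 0.828035
Iteration 2:
  f(0.820000) = 0.009821
  f(0.828035) = -0.009318
  x_3 = 0.828035 - (-0.009318)×(0.828035 - 0.820000)/(-0.009318 - 0.009821)
       = 0.824123
Iteration 3:
  f(0.828035) = -0.009318
  f(0.824123) = 0.000022
  x_4 = 0.824123 - 0.000022×(0.824123 - 0.828035)/(0.000022 - (-0.009318))
       = 0.824132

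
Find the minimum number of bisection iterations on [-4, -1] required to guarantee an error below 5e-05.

We need (b-a)/2^n ≤ 5e-05
(-1 - (-4))/2^n ≤ 5e-05
3/2^n ≤ 5e-05
2^n ≥ 60000
n ≥ log₂(60000) = 15.87
n ≥ 16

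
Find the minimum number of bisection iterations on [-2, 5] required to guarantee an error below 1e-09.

We need (b-a)/2^n ≤ 1e-09
(5 - (-2))/2^n ≤ 1e-09
7/2^n ≤ 1e-09
2^n ≥ 7000000000
n ≥ log₂(7000000000) = 32.70
n ≥ 33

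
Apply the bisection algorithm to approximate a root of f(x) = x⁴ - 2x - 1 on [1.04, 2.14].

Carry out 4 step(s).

f(x) = x⁴ - 2x - 1
Initial interval: [1.04, 2.14]

Iteration 1:
  c_1 = (1.040000 + 2.140000)/2 = 1.590000
  f(c_1) = f(1.590000) = 2.211290
  f(a) × f(c) < 0, new interval: [1.040000, 1.590000]
Iteration 2:
  c_2 = (1.040000 + 1.590000)/2 = 1.315000
  f(c_2) = f(1.315000) = -0.639781
  f(a) × f(c) ≥ 0, new interval: [1.315000, 1.590000]
Iteration 3:
  c_3 = (1.315000 + 1.590000)/2 = 1.452500
  f(c_3) = f(1.452500) = 0.546071
  f(a) × f(c) < 0, new interval: [1.315000, 1.452500]
Iteration 4:
  c_4 = (1.315000 + 1.452500)/2 = 1.383750
  f(c_4) = f(1.383750) = -0.101179
  f(a) × f(c) ≥ 0, new interval: [1.383750, 1.452500]

After 4 iteration(s), the approximation is c_4 = 1.383750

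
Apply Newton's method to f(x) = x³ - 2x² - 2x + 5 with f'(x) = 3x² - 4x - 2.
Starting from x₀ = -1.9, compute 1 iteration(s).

f(x) = x³ - 2x² - 2x + 5
f'(x) = 3x² - 4x - 2
x₀ = -1.9

Newton-Raphson formula: x_{n+1} = x_n - f(x_n)/f'(x_n)

Iteration 1:
  f(-1.900000) = -5.279000
  f'(-1.900000) = 16.430000
  x_1 = -1.900000 - (-5.279000)/16.430000 = -1.578698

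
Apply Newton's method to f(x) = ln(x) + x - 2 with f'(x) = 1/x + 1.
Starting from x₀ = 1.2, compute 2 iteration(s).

f(x) = ln(x) + x - 2
f'(x) = 1/x + 1
x₀ = 1.2

Newton-Raphson formula: x_{n+1} = x_n - f(x_n)/f'(x_n)

Iteration 1:
  f(1.200000) = -0.617678
  f'(1.200000) = 1.833333
  x_1 = 1.200000 - (-0.617678)/1.833333 = 1.536916
Iteration 2:
  f(1.536916) = -0.033307
  f'(1.536916) = 1.650654
  x_2 = 1.536916 - (-0.033307)/1.650654 = 1.557094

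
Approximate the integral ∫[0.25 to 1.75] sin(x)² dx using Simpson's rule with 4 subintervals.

f(x) = sin(x)²
a = 0.25, b = 1.75, n = 4
h = (b - a)/n = 0.375000

Simpson's rule: (h/3)[f(x₀) + 4f(x₁) + 2f(x₂) + ... + f(xₙ)]

x_0 = 0.2500, f(x_0) = 0.061209, coefficient = 1
x_1 = 0.6250, f(x_1) = 0.342339, coefficient = 4
x_2 = 1.0000, f(x_2) = 0.708073, coefficient = 2
x_3 = 1.3750, f(x_3) = 0.962151, coefficient = 4
x_4 = 1.7500, f(x_4) = 0.968228, coefficient = 1

I ≈ (0.375000/3) × 7.663544 = 0.957943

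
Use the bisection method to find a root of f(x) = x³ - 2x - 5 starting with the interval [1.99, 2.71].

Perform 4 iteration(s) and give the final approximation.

f(x) = x³ - 2x - 5
Initial interval: [1.99, 2.71]

Iteration 1:
  c_1 = (1.990000 + 2.710000)/2 = 2.350000
  f(c_1) = f(2.350000) = 3.277875
  f(a) × f(c) < 0, new interval: [1.990000, 2.350000]
Iteration 2:
  c_2 = (1.990000 + 2.350000)/2 = 2.170000
  f(c_2) = f(2.170000) = 0.878313
  f(a) × f(c) < 0, new interval: [1.990000, 2.170000]
Iteration 3:
  c_3 = (1.990000 + 2.170000)/2 = 2.080000
  f(c_3) = f(2.080000) = -0.161088
  f(a) × f(c) ≥ 0, new interval: [2.080000, 2.170000]
Iteration 4:
  c_4 = (2.080000 + 2.170000)/2 = 2.125000
  f(c_4) = f(2.125000) = 0.345703
  f(a) × f(c) < 0, new interval: [2.080000, 2.125000]

After 4 iteration(s), the approximation is c_4 = 2.125000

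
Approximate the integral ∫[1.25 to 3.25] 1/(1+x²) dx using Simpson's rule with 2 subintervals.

f(x) = 1/(1+x²)
a = 1.25, b = 3.25, n = 2
h = (b - a)/n = 1.000000

Simpson's rule: (h/3)[f(x₀) + 4f(x₁) + 2f(x₂) + ... + f(xₙ)]

x_0 = 1.2500, f(x_0) = 0.390244, coefficient = 1
x_1 = 2.2500, f(x_1) = 0.164948, coefficient = 4
x_2 = 3.2500, f(x_2) = 0.086486, coefficient = 1

I ≈ (1.000000/3) × 1.136524 = 0.378841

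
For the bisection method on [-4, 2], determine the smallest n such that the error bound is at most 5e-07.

We need (b-a)/2^n ≤ 5e-07
(2 - (-4))/2^n ≤ 5e-07
6/2^n ≤ 5e-07
2^n ≥ 12000000
n ≥ log₂(12000000) = 23.52
n ≥ 24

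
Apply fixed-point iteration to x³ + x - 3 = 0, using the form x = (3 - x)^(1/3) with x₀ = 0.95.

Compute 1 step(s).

Equation: x³ + x - 3 = 0
Fixed-point form: x = (3 - x)^(1/3)
x₀ = 0.95

x_1 = g(0.950000) = 1.270334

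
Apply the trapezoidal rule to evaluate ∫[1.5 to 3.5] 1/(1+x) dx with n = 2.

f(x) = 1/(1+x)
a = 1.5, b = 3.5, n = 2
h = (b - a)/n = 1.000000

Trapezoidal rule: (h/2)[f(x₀) + 2f(x₁) + 2f(x₂) + ... + f(xₙ)]

x_0 = 1.5000, f(x_0) = 0.400000, coefficient = 1
x_1 = 2.5000, f(x_1) = 0.285714, coefficient = 2
x_2 = 3.5000, f(x_2) = 0.222222, coefficient = 1

I ≈ (1.000000/2) × 1.193651 = 0.596825
Exact value: 0.587787
Error: 0.009039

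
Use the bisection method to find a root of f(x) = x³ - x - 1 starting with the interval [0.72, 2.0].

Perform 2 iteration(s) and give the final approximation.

f(x) = x³ - x - 1
Initial interval: [0.72, 2.0]

Iteration 1:
  c_1 = (0.720000 + 2.000000)/2 = 1.360000
  f(c_1) = f(1.360000) = 0.155456
  f(a) × f(c) < 0, new interval: [0.720000, 1.360000]
Iteration 2:
  c_2 = (0.720000 + 1.360000)/2 = 1.040000
  f(c_2) = f(1.040000) = -0.915136
  f(a) × f(c) ≥ 0, new interval: [1.040000, 1.360000]

After 2 iteration(s), the approximation is c_2 = 1.040000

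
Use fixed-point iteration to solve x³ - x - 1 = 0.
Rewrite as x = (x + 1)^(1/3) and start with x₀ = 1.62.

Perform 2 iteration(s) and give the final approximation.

Equation: x³ - x - 1 = 0
Fixed-point form: x = (x + 1)^(1/3)
x₀ = 1.62

x_1 = g(1.620000) = 1.378586
x_2 = g(1.378586) = 1.334872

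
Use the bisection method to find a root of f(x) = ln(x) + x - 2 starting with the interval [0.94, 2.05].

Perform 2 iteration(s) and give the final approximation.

f(x) = ln(x) + x - 2
Initial interval: [0.94, 2.05]

Iteration 1:
  c_1 = (0.940000 + 2.050000)/2 = 1.495000
  f(c_1) = f(1.495000) = -0.102874
  f(a) × f(c) ≥ 0, new interval: [1.495000, 2.050000]
Iteration 2:
  c_2 = (1.495000 + 2.050000)/2 = 1.772500
  f(c_2) = f(1.772500) = 0.344891
  f(a) × f(c) < 0, new interval: [1.495000, 1.772500]

After 2 iteration(s), the approximation is c_2 = 1.772500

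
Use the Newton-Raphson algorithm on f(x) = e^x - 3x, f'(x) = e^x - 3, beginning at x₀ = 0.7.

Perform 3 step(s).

f(x) = e^x - 3x
f'(x) = e^x - 3
x₀ = 0.7

Newton-Raphson formula: x_{n+1} = x_n - f(x_n)/f'(x_n)

Iteration 1:
  f(0.700000) = -0.086247
  f'(0.700000) = -0.986247
  x_1 = 0.700000 - (-0.086247)/(-0.986247) = 0.612550
Iteration 2:
  f(0.612550) = 0.007480
  f'(0.612550) = -1.154869
  x_2 = 0.612550 - 0.007480/(-1.154869) = 0.619027
Iteration 3:
  f(0.619027) = 0.000039
  f'(0.619027) = -1.142879
  x_3 = 0.619027 - 0.000039/(-1.142879) = 0.619061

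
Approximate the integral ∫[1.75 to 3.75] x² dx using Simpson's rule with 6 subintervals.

f(x) = x²
a = 1.75, b = 3.75, n = 6
h = (b - a)/n = 0.333333

Simpson's rule: (h/3)[f(x₀) + 4f(x₁) + 2f(x₂) + ... + f(xₙ)]

x_0 = 1.7500, f(x_0) = 3.062500, coefficient = 1
x_1 = 2.0833, f(x_1) = 4.340278, coefficient = 4
x_2 = 2.4167, f(x_2) = 5.840278, coefficient = 2
x_3 = 2.7500, f(x_3) = 7.562500, coefficient = 4
x_4 = 3.0833, f(x_4) = 9.506944, coefficient = 2
x_5 = 3.4167, f(x_5) = 11.673611, coefficient = 4
x_6 = 3.7500, f(x_6) = 14.062500, coefficient = 1

I ≈ (0.333333/3) × 142.125000 = 15.791667
Exact value: 15.791667
Error: 0.000000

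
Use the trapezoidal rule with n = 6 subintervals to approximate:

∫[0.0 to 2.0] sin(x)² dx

f(x) = sin(x)²
a = 0.0, b = 2.0, n = 6
h = (b - a)/n = 0.333333

Trapezoidal rule: (h/2)[f(x₀) + 2f(x₁) + 2f(x₂) + ... + f(xₙ)]

x_0 = 0.0000, f(x_0) = 0.000000, coefficient = 1
x_1 = 0.3333, f(x_1) = 0.107056, coefficient = 2
x_2 = 0.6667, f(x_2) = 0.382381, coefficient = 2
x_3 = 1.0000, f(x_3) = 0.708073, coefficient = 2
x_4 = 1.3333, f(x_4) = 0.944663, coefficient = 2
x_5 = 1.6667, f(x_5) = 0.990837, coefficient = 2
x_6 = 2.0000, f(x_6) = 0.826822, coefficient = 1

I ≈ (0.333333/2) × 7.092844 = 1.182141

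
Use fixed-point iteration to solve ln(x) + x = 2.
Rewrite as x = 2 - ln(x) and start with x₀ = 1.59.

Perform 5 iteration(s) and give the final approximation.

Equation: ln(x) + x = 2
Fixed-point form: x = 2 - ln(x)
x₀ = 1.59

x_1 = g(1.590000) = 1.536266
x_2 = g(1.536266) = 1.570645
x_3 = g(1.570645) = 1.548514
x_4 = g(1.548514) = 1.562705
x_5 = g(1.562705) = 1.553582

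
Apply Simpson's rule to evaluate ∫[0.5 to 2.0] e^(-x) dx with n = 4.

f(x) = e^(-x)
a = 0.5, b = 2.0, n = 4
h = (b - a)/n = 0.375000

Simpson's rule: (h/3)[f(x₀) + 4f(x₁) + 2f(x₂) + ... + f(xₙ)]

x_0 = 0.5000, f(x_0) = 0.606531, coefficient = 1
x_1 = 0.8750, f(x_1) = 0.416862, coefficient = 4
x_2 = 1.2500, f(x_2) = 0.286505, coefficient = 2
x_3 = 1.6250, f(x_3) = 0.196912, coefficient = 4
x_4 = 2.0000, f(x_4) = 0.135335, coefficient = 1

I ≈ (0.375000/3) × 3.769970 = 0.471246
Exact value: 0.471195
Error: 0.000051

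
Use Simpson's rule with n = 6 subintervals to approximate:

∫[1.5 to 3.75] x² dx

f(x) = x²
a = 1.5, b = 3.75, n = 6
h = (b - a)/n = 0.375000

Simpson's rule: (h/3)[f(x₀) + 4f(x₁) + 2f(x₂) + ... + f(xₙ)]

x_0 = 1.5000, f(x_0) = 2.250000, coefficient = 1
x_1 = 1.8750, f(x_1) = 3.515625, coefficient = 4
x_2 = 2.2500, f(x_2) = 5.062500, coefficient = 2
x_3 = 2.6250, f(x_3) = 6.890625, coefficient = 4
x_4 = 3.0000, f(x_4) = 9.000000, coefficient = 2
x_5 = 3.3750, f(x_5) = 11.390625, coefficient = 4
x_6 = 3.7500, f(x_6) = 14.062500, coefficient = 1

I ≈ (0.375000/3) × 131.625000 = 16.453125
Exact value: 16.453125
Error: 0.000000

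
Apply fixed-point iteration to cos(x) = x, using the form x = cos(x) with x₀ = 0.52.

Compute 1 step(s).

Equation: cos(x) = x
Fixed-point form: x = cos(x)
x₀ = 0.52

x_1 = g(0.520000) = 0.867819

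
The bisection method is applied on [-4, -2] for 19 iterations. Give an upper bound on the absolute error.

Bisection error bound: |error| ≤ (b-a)/2^n
|error| ≤ (-2 - (-4))/2^19 = 2/2^19
|error| ≤ 0.0000038147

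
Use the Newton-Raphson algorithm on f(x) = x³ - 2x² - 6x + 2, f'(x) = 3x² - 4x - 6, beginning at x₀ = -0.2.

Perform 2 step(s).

f(x) = x³ - 2x² - 6x + 2
f'(x) = 3x² - 4x - 6
x₀ = -0.2

Newton-Raphson formula: x_{n+1} = x_n - f(x_n)/f'(x_n)

Iteration 1:
  f(-0.200000) = 3.112000
  f'(-0.200000) = -5.080000
  x_1 = -0.200000 - 3.112000/(-5.080000) = 0.412598
Iteration 2:
  f(0.412598) = -0.745826
  f'(0.412598) = -7.139681
  x_2 = 0.412598 - (-0.745826)/(-7.139681) = 0.308136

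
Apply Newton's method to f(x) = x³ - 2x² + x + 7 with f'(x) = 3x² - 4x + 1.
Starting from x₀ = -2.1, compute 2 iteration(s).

f(x) = x³ - 2x² + x + 7
f'(x) = 3x² - 4x + 1
x₀ = -2.1

Newton-Raphson formula: x_{n+1} = x_n - f(x_n)/f'(x_n)

Iteration 1:
  f(-2.100000) = -13.181000
  f'(-2.100000) = 22.630000
  x_1 = -2.100000 - (-13.181000)/22.630000 = -1.517543
Iteration 2:
  f(-1.517543) = -2.618223
  f'(-1.517543) = 13.978983
  x_2 = -1.517543 - (-2.618223)/13.978983 = -1.330246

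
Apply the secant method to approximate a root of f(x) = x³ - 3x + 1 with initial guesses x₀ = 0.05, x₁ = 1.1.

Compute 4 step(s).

f(x) = x³ - 3x + 1
x₀ = 0.05, x₁ = 1.1

Secant formula: x_{n+1} = x_n - f(x_n)(x_n - x_{n-1})/(f(x_n) - f(x_{n-1}))

Iteration 1:
  f(0.050000) = 0.850125
  f(1.100000) = -0.969000
  x_2 = 1.100000 - (-0.969000)×(1.100000 - 0.050000)/(-0.969000 - 0.850125)
       = 0.540693
Iteration 2:
  f(1.100000) = -0.969000
  f(0.540693) = -0.464007
  x_3 = 0.540693 - (-0.464007)×(0.540693 - 1.100000)/(-0.464007 - (-0.969000))
       = 0.026779
Iteration 3:
  f(0.540693) = -0.464007
  f(0.026779) = 0.919682
  x_4 = 0.026779 - 0.919682×(0.026779 - 0.540693)/(0.919682 - (-0.464007))
       = 0.368357
Iteration 4:
  f(0.026779) = 0.919682
  f(0.368357) = -0.055089
  x_5 = 0.368357 - (-0.055089)×(0.368357 - 0.026779)/(-0.055089 - 0.919682)
       = 0.349052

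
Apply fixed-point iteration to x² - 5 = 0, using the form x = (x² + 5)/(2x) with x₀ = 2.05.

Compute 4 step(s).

Equation: x² - 5 = 0
Fixed-point form: x = (x² + 5)/(2x)
x₀ = 2.05

x_1 = g(2.050000) = 2.244512
x_2 = g(2.244512) = 2.236084
x_3 = g(2.236084) = 2.236068
x_4 = g(2.236068) = 2.236068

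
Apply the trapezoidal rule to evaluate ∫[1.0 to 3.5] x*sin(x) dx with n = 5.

f(x) = x*sin(x)
a = 1.0, b = 3.5, n = 5
h = (b - a)/n = 0.500000

Trapezoidal rule: (h/2)[f(x₀) + 2f(x₁) + 2f(x₂) + ... + f(xₙ)]

x_0 = 1.0000, f(x_0) = 0.841471, coefficient = 1
x_1 = 1.5000, f(x_1) = 1.496242, coefficient = 2
x_2 = 2.0000, f(x_2) = 1.818595, coefficient = 2
x_3 = 2.5000, f(x_3) = 1.496180, coefficient = 2
x_4 = 3.0000, f(x_4) = 0.423360, coefficient = 2
x_5 = 3.5000, f(x_5) = -1.227741, coefficient = 1

I ≈ (0.500000/2) × 10.082485 = 2.520621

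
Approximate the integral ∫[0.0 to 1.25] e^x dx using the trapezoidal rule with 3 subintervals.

f(x) = e^x
a = 0.0, b = 1.25, n = 3
h = (b - a)/n = 0.416667

Trapezoidal rule: (h/2)[f(x₀) + 2f(x₁) + 2f(x₂) + ... + f(xₙ)]

x_0 = 0.0000, f(x_0) = 1.000000, coefficient = 1
x_1 = 0.4167, f(x_1) = 1.516897, coefficient = 2
x_2 = 0.8333, f(x_2) = 2.300976, coefficient = 2
x_3 = 1.2500, f(x_3) = 3.490343, coefficient = 1

I ≈ (0.416667/2) × 12.126088 = 2.526268
Exact value: 2.490343
Error: 0.035925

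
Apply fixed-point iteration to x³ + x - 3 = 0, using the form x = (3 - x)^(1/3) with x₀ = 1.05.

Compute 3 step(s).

Equation: x³ + x - 3 = 0
Fixed-point form: x = (3 - x)^(1/3)
x₀ = 1.05

x_1 = g(1.050000) = 1.249333
x_2 = g(1.249333) = 1.205224
x_3 = g(1.205224) = 1.215262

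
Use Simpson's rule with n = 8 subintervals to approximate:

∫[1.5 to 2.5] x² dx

f(x) = x²
a = 1.5, b = 2.5, n = 8
h = (b - a)/n = 0.125000

Simpson's rule: (h/3)[f(x₀) + 4f(x₁) + 2f(x₂) + ... + f(xₙ)]

x_0 = 1.5000, f(x_0) = 2.250000, coefficient = 1
x_1 = 1.6250, f(x_1) = 2.640625, coefficient = 4
x_2 = 1.7500, f(x_2) = 3.062500, coefficient = 2
x_3 = 1.8750, f(x_3) = 3.515625, coefficient = 4
x_4 = 2.0000, f(x_4) = 4.000000, coefficient = 2
x_5 = 2.1250, f(x_5) = 4.515625, coefficient = 4
x_6 = 2.2500, f(x_6) = 5.062500, coefficient = 2
x_7 = 2.3750, f(x_7) = 5.640625, coefficient = 4
x_8 = 2.5000, f(x_8) = 6.250000, coefficient = 1

I ≈ (0.125000/3) × 98.000000 = 4.083333
Exact value: 4.083333
Error: 0.000000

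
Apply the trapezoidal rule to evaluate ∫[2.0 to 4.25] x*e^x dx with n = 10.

f(x) = x*e^x
a = 2.0, b = 4.25, n = 10
h = (b - a)/n = 0.225000

Trapezoidal rule: (h/2)[f(x₀) + 2f(x₁) + 2f(x₂) + ... + f(xₙ)]

x_0 = 2.0000, f(x_0) = 14.778112, coefficient = 1
x_1 = 2.2250, f(x_1) = 20.588999, coefficient = 2
x_2 = 2.4500, f(x_2) = 28.391449, coefficient = 2
x_3 = 2.6750, f(x_3) = 38.820536, coefficient = 2
x_4 = 2.9000, f(x_4) = 52.705022, coefficient = 2
x_5 = 3.1250, f(x_5) = 71.124672, coefficient = 2
x_6 = 3.3500, f(x_6) = 95.484158, coefficient = 2
x_7 = 3.5750, f(x_7) = 127.608269, coefficient = 2
x_8 = 3.8000, f(x_8) = 169.864501, coefficient = 2
x_9 = 4.0250, f(x_9) = 225.320743, coefficient = 2
x_10 = 4.2500, f(x_10) = 297.948002, coefficient = 1

I ≈ (0.225000/2) × 1972.542813 = 221.911066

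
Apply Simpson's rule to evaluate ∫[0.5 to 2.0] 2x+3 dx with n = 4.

f(x) = 2x+3
a = 0.5, b = 2.0, n = 4
h = (b - a)/n = 0.375000

Simpson's rule: (h/3)[f(x₀) + 4f(x₁) + 2f(x₂) + ... + f(xₙ)]

x_0 = 0.5000, f(x_0) = 4.000000, coefficient = 1
x_1 = 0.8750, f(x_1) = 4.750000, coefficient = 4
x_2 = 1.2500, f(x_2) = 5.500000, coefficient = 2
x_3 = 1.6250, f(x_3) = 6.250000, coefficient = 4
x_4 = 2.0000, f(x_4) = 7.000000, coefficient = 1

I ≈ (0.375000/3) × 66.000000 = 8.250000
Exact value: 8.250000
Error: 0.000000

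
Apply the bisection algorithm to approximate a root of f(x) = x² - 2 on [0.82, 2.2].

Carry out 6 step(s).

f(x) = x² - 2
Initial interval: [0.82, 2.2]

Iteration 1:
  c_1 = (0.820000 + 2.200000)/2 = 1.510000
  f(c_1) = f(1.510000) = 0.280100
  f(a) × f(c) < 0, new interval: [0.820000, 1.510000]
Iteration 2:
  c_2 = (0.820000 + 1.510000)/2 = 1.165000
  f(c_2) = f(1.165000) = -0.642775
  f(a) × f(c) ≥ 0, new interval: [1.165000, 1.510000]
Iteration 3:
  c_3 = (1.165000 + 1.510000)/2 = 1.337500
  f(c_3) = f(1.337500) = -0.211094
  f(a) × f(c) ≥ 0, new interval: [1.337500, 1.510000]
Iteration 4:
  c_4 = (1.337500 + 1.510000)/2 = 1.423750
  f(c_4) = f(1.423750) = 0.027064
  f(a) × f(c) < 0, new interval: [1.337500, 1.423750]
Iteration 5:
  c_5 = (1.337500 + 1.423750)/2 = 1.380625
  f(c_5) = f(1.380625) = -0.093875
  f(a) × f(c) ≥ 0, new interval: [1.380625, 1.423750]
Iteration 6:
  c_6 = (1.380625 + 1.423750)/2 = 1.402188
  f(c_6) = f(1.402188) = -0.033870
  f(a) × f(c) ≥ 0, new interval: [1.402188, 1.423750]

After 6 iteration(s), the approximation is c_6 = 1.402188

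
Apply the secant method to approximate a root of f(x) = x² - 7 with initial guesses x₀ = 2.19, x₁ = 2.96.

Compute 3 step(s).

f(x) = x² - 7
x₀ = 2.19, x₁ = 2.96

Secant formula: x_{n+1} = x_n - f(x_n)(x_n - x_{n-1})/(f(x_n) - f(x_{n-1}))

Iteration 1:
  f(2.190000) = -2.203900
  f(2.960000) = 1.761600
  x_2 = 2.960000 - 1.761600×(2.960000 - 2.190000)/(1.761600 - (-2.203900))
       = 2.617942
Iteration 2:
  f(2.960000) = 1.761600
  f(2.617942) = -0.146381
  x_3 = 2.617942 - (-0.146381)×(2.617942 - 2.960000)/(-0.146381 - 1.761600)
       = 2.644185
Iteration 3:
  f(2.617942) = -0.146381
  f(2.644185) = -0.008288
  x_4 = 2.644185 - (-0.008288)×(2.644185 - 2.617942)/(-0.008288 - (-0.146381))
       = 2.645760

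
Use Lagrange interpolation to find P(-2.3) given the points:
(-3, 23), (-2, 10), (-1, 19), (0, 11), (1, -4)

Lagrange interpolation formula:
P(x) = Σ yᵢ × Lᵢ(x)
where Lᵢ(x) = Π_{j≠i} (x - xⱼ)/(xᵢ - xⱼ)

L_0(-2.3) = (-2.3 - (-2))/(-3 - (-2)) × (-2.3 - (-1))/(-3 - (-1)) × (-2.3 - 0)/(-3 - 0) × (-2.3 - 1)/(-3 - 1) = 0.123337
L_1(-2.3) = (-2.3 - (-3))/(-2 - (-3)) × (-2.3 - (-1))/(-2 - (-1)) × (-2.3 - 0)/(-2 - 0) × (-2.3 - 1)/(-2 - 1) = 1.151150
L_2(-2.3) = (-2.3 - (-3))/(-1 - (-3)) × (-2.3 - (-2))/(-1 - (-2)) × (-2.3 - 0)/(-1 - 0) × (-2.3 - 1)/(-1 - 1) = -0.398475
L_3(-2.3) = (-2.3 - (-3))/(0 - (-3)) × (-2.3 - (-2))/(0 - (-2)) × (-2.3 - (-1))/(0 - (-1)) × (-2.3 - 1)/(0 - 1) = 0.150150
L_4(-2.3) = (-2.3 - (-3))/(1 - (-3)) × (-2.3 - (-2))/(1 - (-2)) × (-2.3 - (-1))/(1 - (-1)) × (-2.3 - 0)/(1 - 0) = -0.026162

P(-2.3) = 23×L_0(-2.3) + 10×L_1(-2.3) + 19×L_2(-2.3) + 11×L_3(-2.3) + (-4)×L_4(-2.3)
P(-2.3) = 8.533537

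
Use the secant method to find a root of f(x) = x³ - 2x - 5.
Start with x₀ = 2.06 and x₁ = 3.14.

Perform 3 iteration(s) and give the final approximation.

f(x) = x³ - 2x - 5
x₀ = 2.06, x₁ = 3.14

Secant formula: x_{n+1} = x_n - f(x_n)(x_n - x_{n-1})/(f(x_n) - f(x_{n-1}))

Iteration 1:
  f(2.060000) = -0.378184
  f(3.140000) = 19.679144
  x_2 = 3.140000 - 19.679144×(3.140000 - 2.060000)/(19.679144 - (-0.378184))
       = 2.080364
Iteration 2:
  f(3.140000) = 19.679144
  f(2.080364) = -0.157096
  x_3 = 2.080364 - (-0.157096)×(2.080364 - 3.140000)/(-0.157096 - 19.679144)
       = 2.088755
Iteration 3:
  f(2.080364) = -0.157096
  f(2.088755) = -0.064481
  x_4 = 2.088755 - (-0.064481)×(2.088755 - 2.080364)/(-0.064481 - (-0.157096))
       = 2.094598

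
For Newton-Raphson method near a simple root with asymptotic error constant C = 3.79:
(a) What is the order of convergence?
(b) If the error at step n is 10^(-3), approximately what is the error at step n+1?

(a) Newton-Raphson has quadratic (order 2) convergence near simple roots.
    This means |e_{n+1}| ≈ C|e_n|².

(b) With |e_n| = 10^(-3) and C = 3.79:
    |e_{n+1}| ≈ 3.79 × (10^(-3))² = 3.79 × 10^(-6)

(a) 2 (quadratic); (b) |e_{n+1}| ≈ 3.790e-06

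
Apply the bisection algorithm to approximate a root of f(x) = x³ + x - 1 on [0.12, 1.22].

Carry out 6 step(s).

f(x) = x³ + x - 1
Initial interval: [0.12, 1.22]

Iteration 1:
  c_1 = (0.120000 + 1.220000)/2 = 0.670000
  f(c_1) = f(0.670000) = -0.029237
  f(a) × f(c) ≥ 0, new interval: [0.670000, 1.220000]
Iteration 2:
  c_2 = (0.670000 + 1.220000)/2 = 0.945000
  f(c_2) = f(0.945000) = 0.788909
  f(a) × f(c) < 0, new interval: [0.670000, 0.945000]
Iteration 3:
  c_3 = (0.670000 + 0.945000)/2 = 0.807500
  f(c_3) = f(0.807500) = 0.334035
  f(a) × f(c) < 0, new interval: [0.670000, 0.807500]
Iteration 4:
  c_4 = (0.670000 + 0.807500)/2 = 0.738750
  f(c_4) = f(0.738750) = 0.141924
  f(a) × f(c) < 0, new interval: [0.670000, 0.738750]
Iteration 5:
  c_5 = (0.670000 + 0.738750)/2 = 0.704375
  f(c_5) = f(0.704375) = 0.053847
  f(a) × f(c) < 0, new interval: [0.670000, 0.704375]
Iteration 6:
  c_6 = (0.670000 + 0.704375)/2 = 0.687187
  f(c_6) = f(0.687187) = 0.011696
  f(a) × f(c) < 0, new interval: [0.670000, 0.687187]

After 6 iteration(s), the approximation is c_6 = 0.687187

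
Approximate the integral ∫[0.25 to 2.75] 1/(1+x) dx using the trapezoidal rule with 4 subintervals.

f(x) = 1/(1+x)
a = 0.25, b = 2.75, n = 4
h = (b - a)/n = 0.625000

Trapezoidal rule: (h/2)[f(x₀) + 2f(x₁) + 2f(x₂) + ... + f(xₙ)]

x_0 = 0.2500, f(x_0) = 0.800000, coefficient = 1
x_1 = 0.8750, f(x_1) = 0.533333, coefficient = 2
x_2 = 1.5000, f(x_2) = 0.400000, coefficient = 2
x_3 = 2.1250, f(x_3) = 0.320000, coefficient = 2
x_4 = 2.7500, f(x_4) = 0.266667, coefficient = 1

I ≈ (0.625000/2) × 3.573333 = 1.116667
Exact value: 1.098612
Error: 0.018054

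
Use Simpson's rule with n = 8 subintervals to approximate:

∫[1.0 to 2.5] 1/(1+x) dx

f(x) = 1/(1+x)
a = 1.0, b = 2.5, n = 8
h = (b - a)/n = 0.187500

Simpson's rule: (h/3)[f(x₀) + 4f(x₁) + 2f(x₂) + ... + f(xₙ)]

x_0 = 1.0000, f(x_0) = 0.500000, coefficient = 1
x_1 = 1.1875, f(x_1) = 0.457143, coefficient = 4
x_2 = 1.3750, f(x_2) = 0.421053, coefficient = 2
x_3 = 1.5625, f(x_3) = 0.390244, coefficient = 4
x_4 = 1.7500, f(x_4) = 0.363636, coefficient = 2
x_5 = 1.9375, f(x_5) = 0.340426, coefficient = 4
x_6 = 2.1250, f(x_6) = 0.320000, coefficient = 2
x_7 = 2.3125, f(x_7) = 0.301887, coefficient = 4
x_8 = 2.5000, f(x_8) = 0.285714, coefficient = 1

I ≈ (0.187500/3) × 8.953889 = 0.559618
Exact value: 0.559616
Error: 0.000002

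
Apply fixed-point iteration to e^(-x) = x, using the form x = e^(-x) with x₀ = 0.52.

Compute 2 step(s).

Equation: e^(-x) = x
Fixed-point form: x = e^(-x)
x₀ = 0.52

x_1 = g(0.520000) = 0.594521
x_2 = g(0.594521) = 0.551827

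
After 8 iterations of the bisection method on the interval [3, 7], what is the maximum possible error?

Bisection error bound: |error| ≤ (b-a)/2^n
|error| ≤ (7 - 3)/2^8 = 4/2^8
|error| ≤ 0.0156250000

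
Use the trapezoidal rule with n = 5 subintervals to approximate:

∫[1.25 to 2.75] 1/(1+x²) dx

f(x) = 1/(1+x²)
a = 1.25, b = 2.75, n = 5
h = (b - a)/n = 0.300000

Trapezoidal rule: (h/2)[f(x₀) + 2f(x₁) + 2f(x₂) + ... + f(xₙ)]

x_0 = 1.2500, f(x_0) = 0.390244, coefficient = 1
x_1 = 1.5500, f(x_1) = 0.293902, coefficient = 2
x_2 = 1.8500, f(x_2) = 0.226116, coefficient = 2
x_3 = 2.1500, f(x_3) = 0.177857, coefficient = 2
x_4 = 2.4500, f(x_4) = 0.142806, coefficient = 2
x_5 = 2.7500, f(x_5) = 0.116788, coefficient = 1

I ≈ (0.300000/2) × 2.188394 = 0.328259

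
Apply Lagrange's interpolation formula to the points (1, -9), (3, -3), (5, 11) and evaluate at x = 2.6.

Lagrange interpolation formula:
P(x) = Σ yᵢ × Lᵢ(x)
where Lᵢ(x) = Π_{j≠i} (x - xⱼ)/(xᵢ - xⱼ)

L_0(2.6) = (2.6 - 3)/(1 - 3) × (2.6 - 5)/(1 - 5) = 0.120000
L_1(2.6) = (2.6 - 1)/(3 - 1) × (2.6 - 5)/(3 - 5) = 0.960000
L_2(2.6) = (2.6 - 1)/(5 - 1) × (2.6 - 3)/(5 - 3) = -0.080000

P(2.6) = (-9)×L_0(2.6) + (-3)×L_1(2.6) + 11×L_2(2.6)
P(2.6) = -4.840000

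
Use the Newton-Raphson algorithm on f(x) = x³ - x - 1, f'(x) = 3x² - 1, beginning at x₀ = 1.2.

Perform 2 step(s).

f(x) = x³ - x - 1
f'(x) = 3x² - 1
x₀ = 1.2

Newton-Raphson formula: x_{n+1} = x_n - f(x_n)/f'(x_n)

Iteration 1:
  f(1.200000) = -0.472000
  f'(1.200000) = 3.320000
  x_1 = 1.200000 - (-0.472000)/3.320000 = 1.342169
Iteration 2:
  f(1.342169) = 0.075636
  f'(1.342169) = 4.404250
  x_2 = 1.342169 - 0.075636/4.404250 = 1.324995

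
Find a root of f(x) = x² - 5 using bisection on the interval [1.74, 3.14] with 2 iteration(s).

f(x) = x² - 5
Initial interval: [1.74, 3.14]

Iteration 1:
  c_1 = (1.740000 + 3.140000)/2 = 2.440000
  f(c_1) = f(2.440000) = 0.953600
  f(a) × f(c) < 0, new interval: [1.740000, 2.440000]
Iteration 2:
  c_2 = (1.740000 + 2.440000)/2 = 2.090000
  f(c_2) = f(2.090000) = -0.631900
  f(a) × f(c) ≥ 0, new interval: [2.090000, 2.440000]

After 2 iteration(s), the approximation is c_2 = 2.090000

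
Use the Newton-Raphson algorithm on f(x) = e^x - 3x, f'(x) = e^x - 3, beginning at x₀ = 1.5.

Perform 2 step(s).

f(x) = e^x - 3x
f'(x) = e^x - 3
x₀ = 1.5

Newton-Raphson formula: x_{n+1} = x_n - f(x_n)/f'(x_n)

Iteration 1:
  f(1.500000) = -0.018311
  f'(1.500000) = 1.481689
  x_1 = 1.500000 - (-0.018311)/1.481689 = 1.512358
Iteration 2:
  f(1.512358) = 0.000344
  f'(1.512358) = 1.537418
  x_2 = 1.512358 - 0.000344/1.537418 = 1.512135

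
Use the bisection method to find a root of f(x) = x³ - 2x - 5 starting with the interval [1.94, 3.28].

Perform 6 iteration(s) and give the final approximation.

f(x) = x³ - 2x - 5
Initial interval: [1.94, 3.28]

Iteration 1:
  c_1 = (1.940000 + 3.280000)/2 = 2.610000
  f(c_1) = f(2.610000) = 7.559581
  f(a) × f(c) < 0, new interval: [1.940000, 2.610000]
Iteration 2:
  c_2 = (1.940000 + 2.610000)/2 = 2.275000
  f(c_2) = f(2.275000) = 2.224547
  f(a) × f(c) < 0, new interval: [1.940000, 2.275000]
Iteration 3:
  c_3 = (1.940000 + 2.275000)/2 = 2.107500
  f(c_3) = f(2.107500) = 0.145580
  f(a) × f(c) < 0, new interval: [1.940000, 2.107500]
Iteration 4:
  c_4 = (1.940000 + 2.107500)/2 = 2.023750
  f(c_4) = f(2.023750) = -0.759102
  f(a) × f(c) ≥ 0, new interval: [2.023750, 2.107500]
Iteration 5:
  c_5 = (2.023750 + 2.107500)/2 = 2.065625
  f(c_5) = f(2.065625) = -0.317628
  f(a) × f(c) ≥ 0, new interval: [2.065625, 2.107500]
Iteration 6:
  c_6 = (2.065625 + 2.107500)/2 = 2.086562
  f(c_6) = f(2.086562) = -0.088768
  f(a) × f(c) ≥ 0, new interval: [2.086562, 2.107500]

After 6 iteration(s), the approximation is c_6 = 2.086562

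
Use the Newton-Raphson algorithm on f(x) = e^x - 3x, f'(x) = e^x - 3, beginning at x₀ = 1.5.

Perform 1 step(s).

f(x) = e^x - 3x
f'(x) = e^x - 3
x₀ = 1.5

Newton-Raphson formula: x_{n+1} = x_n - f(x_n)/f'(x_n)

Iteration 1:
  f(1.500000) = -0.018311
  f'(1.500000) = 1.481689
  x_1 = 1.500000 - (-0.018311)/1.481689 = 1.512358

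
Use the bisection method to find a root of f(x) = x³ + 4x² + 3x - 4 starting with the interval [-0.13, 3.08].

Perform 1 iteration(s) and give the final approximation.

f(x) = x³ + 4x² + 3x - 4
Initial interval: [-0.13, 3.08]

Iteration 1:
  c_1 = (-0.130000 + 3.080000)/2 = 1.475000
  f(c_1) = f(1.475000) = 12.336547
  f(a) × f(c) < 0, new interval: [-0.130000, 1.475000]

After 1 iteration(s), the approximation is c_1 = 1.475000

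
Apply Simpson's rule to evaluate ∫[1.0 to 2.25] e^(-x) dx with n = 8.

f(x) = e^(-x)
a = 1.0, b = 2.25, n = 8
h = (b - a)/n = 0.156250

Simpson's rule: (h/3)[f(x₀) + 4f(x₁) + 2f(x₂) + ... + f(xₙ)]

x_0 = 1.0000, f(x_0) = 0.367879, coefficient = 1
x_1 = 1.1562, f(x_1) = 0.314664, coefficient = 4
x_2 = 1.3125, f(x_2) = 0.269146, coefficient = 2
x_3 = 1.4688, f(x_3) = 0.230213, coefficient = 4
x_4 = 1.6250, f(x_4) = 0.196912, coefficient = 2
x_5 = 1.7812, f(x_5) = 0.168427, coefficient = 4
x_6 = 1.9375, f(x_6) = 0.144064, coefficient = 2
x_7 = 2.0938, f(x_7) = 0.123224, coefficient = 4
x_8 = 2.2500, f(x_8) = 0.105399, coefficient = 1

I ≈ (0.156250/3) × 5.039637 = 0.262481
Exact value: 0.262480
Error: 0.000001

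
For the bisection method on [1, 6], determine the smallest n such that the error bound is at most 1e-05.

We need (b-a)/2^n ≤ 1e-05
(6 - 1)/2^n ≤ 1e-05
5/2^n ≤ 1e-05
2^n ≥ 500000
n ≥ log₂(500000) = 18.93
n ≥ 19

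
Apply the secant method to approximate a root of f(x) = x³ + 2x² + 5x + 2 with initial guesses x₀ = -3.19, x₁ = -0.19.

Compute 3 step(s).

f(x) = x³ + 2x² + 5x + 2
x₀ = -3.19, x₁ = -0.19

Secant formula: x_{n+1} = x_n - f(x_n)(x_n - x_{n-1})/(f(x_n) - f(x_{n-1}))

Iteration 1:
  f(-3.190000) = -26.059559
  f(-0.190000) = 1.115341
  x_2 = -0.190000 - 1.115341×(-0.190000 - (-3.190000))/(1.115341 - (-26.059559))
       = -0.313129
Iteration 2:
  f(-0.190000) = 1.115341
  f(-0.313129) = 0.599752
  x_3 = -0.313129 - 0.599752×(-0.313129 - (-0.190000))/(0.599752 - 1.115341)
       = -0.456357
Iteration 3:
  f(-0.313129) = 0.599752
  f(-0.456357) = 0.039695
  x_4 = -0.456357 - 0.039695×(-0.456357 - (-0.313129))/(0.039695 - 0.599752)
       = -0.466509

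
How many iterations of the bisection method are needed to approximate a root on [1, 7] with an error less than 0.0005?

We need (b-a)/2^n ≤ 0.0005
(7 - 1)/2^n ≤ 0.0005
6/2^n ≤ 0.0005
2^n ≥ 12000
n ≥ log₂(12000) = 13.55
n ≥ 14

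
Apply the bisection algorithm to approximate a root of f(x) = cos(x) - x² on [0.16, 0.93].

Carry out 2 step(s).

f(x) = cos(x) - x²
Initial interval: [0.16, 0.93]

Iteration 1:
  c_1 = (0.160000 + 0.930000)/2 = 0.545000
  f(c_1) = f(0.545000) = 0.558102
  f(a) × f(c) ≥ 0, new interval: [0.545000, 0.930000]
Iteration 2:
  c_2 = (0.545000 + 0.930000)/2 = 0.737500
  f(c_2) = f(0.737500) = 0.196246
  f(a) × f(c) ≥ 0, new interval: [0.737500, 0.930000]

After 2 iteration(s), the approximation is c_2 = 0.737500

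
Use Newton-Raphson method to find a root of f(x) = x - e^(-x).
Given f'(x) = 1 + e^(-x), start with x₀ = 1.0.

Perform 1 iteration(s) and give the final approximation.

f(x) = x - e^(-x)
f'(x) = 1 + e^(-x)
x₀ = 1.0

Newton-Raphson formula: x_{n+1} = x_n - f(x_n)/f'(x_n)

Iteration 1:
  f(1.000000) = 0.632121
  f'(1.000000) = 1.367879
  x_1 = 1.000000 - 0.632121/1.367879 = 0.537883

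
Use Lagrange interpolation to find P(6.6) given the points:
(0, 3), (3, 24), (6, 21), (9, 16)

Lagrange interpolation formula:
P(x) = Σ yᵢ × Lᵢ(x)
where Lᵢ(x) = Π_{j≠i} (x - xⱼ)/(xᵢ - xⱼ)

L_0(6.6) = (6.6 - 3)/(0 - 3) × (6.6 - 6)/(0 - 6) × (6.6 - 9)/(0 - 9) = 0.032000
L_1(6.6) = (6.6 - 0)/(3 - 0) × (6.6 - 6)/(3 - 6) × (6.6 - 9)/(3 - 9) = -0.176000
L_2(6.6) = (6.6 - 0)/(6 - 0) × (6.6 - 3)/(6 - 3) × (6.6 - 9)/(6 - 9) = 1.056000
L_3(6.6) = (6.6 - 0)/(9 - 0) × (6.6 - 3)/(9 - 3) × (6.6 - 6)/(9 - 6) = 0.088000

P(6.6) = 3×L_0(6.6) + 24×L_1(6.6) + 21×L_2(6.6) + 16×L_3(6.6)
P(6.6) = 19.456000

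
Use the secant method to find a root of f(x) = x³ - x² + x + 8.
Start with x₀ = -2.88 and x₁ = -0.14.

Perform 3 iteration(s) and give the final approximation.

f(x) = x³ - x² + x + 8
x₀ = -2.88, x₁ = -0.14

Secant formula: x_{n+1} = x_n - f(x_n)(x_n - x_{n-1})/(f(x_n) - f(x_{n-1}))

Iteration 1:
  f(-2.880000) = -27.062272
  f(-0.140000) = 7.837656
  x_2 = -0.140000 - 7.837656×(-0.140000 - (-2.880000))/(7.837656 - (-27.062272))
       = -0.755336
Iteration 2:
  f(-0.140000) = 7.837656
  f(-0.755336) = 6.243188
  x_3 = -0.755336 - 6.243188×(-0.755336 - (-0.140000))/(6.243188 - 7.837656)
       = -3.164703
Iteration 3:
  f(-0.755336) = 6.243188
  f(-3.164703) = -36.875637
  x_4 = -3.164703 - (-36.875637)×(-3.164703 - (-0.755336))/(-36.875637 - 6.243188)
       = -1.104189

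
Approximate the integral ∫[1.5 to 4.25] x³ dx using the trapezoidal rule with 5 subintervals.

f(x) = x³
a = 1.5, b = 4.25, n = 5
h = (b - a)/n = 0.550000

Trapezoidal rule: (h/2)[f(x₀) + 2f(x₁) + 2f(x₂) + ... + f(xₙ)]

x_0 = 1.5000, f(x_0) = 3.375000, coefficient = 1
x_1 = 2.0500, f(x_1) = 8.615125, coefficient = 2
x_2 = 2.6000, f(x_2) = 17.576000, coefficient = 2
x_3 = 3.1500, f(x_3) = 31.255875, coefficient = 2
x_4 = 3.7000, f(x_4) = 50.653000, coefficient = 2
x_5 = 4.2500, f(x_5) = 76.765625, coefficient = 1

I ≈ (0.550000/2) × 296.340625 = 81.493672
Exact value: 80.297852
Error: 1.195820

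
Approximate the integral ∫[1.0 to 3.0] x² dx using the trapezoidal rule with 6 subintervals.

f(x) = x²
a = 1.0, b = 3.0, n = 6
h = (b - a)/n = 0.333333

Trapezoidal rule: (h/2)[f(x₀) + 2f(x₁) + 2f(x₂) + ... + f(xₙ)]

x_0 = 1.0000, f(x_0) = 1.000000, coefficient = 1
x_1 = 1.3333, f(x_1) = 1.777778, coefficient = 2
x_2 = 1.6667, f(x_2) = 2.777778, coefficient = 2
x_3 = 2.0000, f(x_3) = 4.000000, coefficient = 2
x_4 = 2.3333, f(x_4) = 5.444444, coefficient = 2
x_5 = 2.6667, f(x_5) = 7.111111, coefficient = 2
x_6 = 3.0000, f(x_6) = 9.000000, coefficient = 1

I ≈ (0.333333/2) × 52.222222 = 8.703704
Exact value: 8.666667
Error: 0.037037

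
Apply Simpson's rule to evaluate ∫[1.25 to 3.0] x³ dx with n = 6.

f(x) = x³
a = 1.25, b = 3.0, n = 6
h = (b - a)/n = 0.291667

Simpson's rule: (h/3)[f(x₀) + 4f(x₁) + 2f(x₂) + ... + f(xₙ)]

x_0 = 1.2500, f(x_0) = 1.953125, coefficient = 1
x_1 = 1.5417, f(x_1) = 3.664135, coefficient = 4
x_2 = 1.8333, f(x_2) = 6.162037, coefficient = 2
x_3 = 2.1250, f(x_3) = 9.595703, coefficient = 4
x_4 = 2.4167, f(x_4) = 14.114005, coefficient = 2
x_5 = 2.7083, f(x_5) = 19.865813, coefficient = 4
x_6 = 3.0000, f(x_6) = 27.000000, coefficient = 1

I ≈ (0.291667/3) × 202.007812 = 19.639648
Exact value: 19.639648
Error: 0.000000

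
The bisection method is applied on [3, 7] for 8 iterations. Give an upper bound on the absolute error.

Bisection error bound: |error| ≤ (b-a)/2^n
|error| ≤ (7 - 3)/2^8 = 4/2^8
|error| ≤ 0.0156250000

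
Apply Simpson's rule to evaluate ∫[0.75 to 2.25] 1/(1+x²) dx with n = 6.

f(x) = 1/(1+x²)
a = 0.75, b = 2.25, n = 6
h = (b - a)/n = 0.250000

Simpson's rule: (h/3)[f(x₀) + 4f(x₁) + 2f(x₂) + ... + f(xₙ)]

x_0 = 0.7500, f(x_0) = 0.640000, coefficient = 1
x_1 = 1.0000, f(x_1) = 0.500000, coefficient = 4
x_2 = 1.2500, f(x_2) = 0.390244, coefficient = 2
x_3 = 1.5000, f(x_3) = 0.307692, coefficient = 4
x_4 = 1.7500, f(x_4) = 0.246154, coefficient = 2
x_5 = 2.0000, f(x_5) = 0.200000, coefficient = 4
x_6 = 2.2500, f(x_6) = 0.164948, coefficient = 1

I ≈ (0.250000/3) × 6.108513 = 0.509043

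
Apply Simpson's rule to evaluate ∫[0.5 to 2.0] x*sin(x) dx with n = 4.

f(x) = x*sin(x)
a = 0.5, b = 2.0, n = 4
h = (b - a)/n = 0.375000

Simpson's rule: (h/3)[f(x₀) + 4f(x₁) + 2f(x₂) + ... + f(xₙ)]

x_0 = 0.5000, f(x_0) = 0.239713, coefficient = 1
x_1 = 0.8750, f(x_1) = 0.671601, coefficient = 4
x_2 = 1.2500, f(x_2) = 1.186231, coefficient = 2
x_3 = 1.6250, f(x_3) = 1.622613, coefficient = 4
x_4 = 2.0000, f(x_4) = 1.818595, coefficient = 1

I ≈ (0.375000/3) × 13.607625 = 1.700953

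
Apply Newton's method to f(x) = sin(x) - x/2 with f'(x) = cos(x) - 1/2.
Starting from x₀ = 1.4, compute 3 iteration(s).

f(x) = sin(x) - x/2
f'(x) = cos(x) - 1/2
x₀ = 1.4

Newton-Raphson formula: x_{n+1} = x_n - f(x_n)/f'(x_n)

Iteration 1:
  f(1.400000) = 0.285450
  f'(1.400000) = -0.330033
  x_1 = 1.400000 - 0.285450/(-0.330033) = 2.264913
Iteration 2:
  f(2.264913) = -0.363838
  f'(2.264913) = -1.139707
  x_2 = 2.264913 - (-0.363838)/(-1.139707) = 1.945675
Iteration 3:
  f(1.945675) = -0.042286
  f'(1.945675) = -0.866160
  x_3 = 1.945675 - (-0.042286)/(-0.866160) = 1.896856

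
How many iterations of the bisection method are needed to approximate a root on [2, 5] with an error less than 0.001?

We need (b-a)/2^n ≤ 0.001
(5 - 2)/2^n ≤ 0.001
3/2^n ≤ 0.001
2^n ≥ 3000
n ≥ log₂(3000) = 11.55
n ≥ 12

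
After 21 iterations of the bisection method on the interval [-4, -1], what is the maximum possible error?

Bisection error bound: |error| ≤ (b-a)/2^n
|error| ≤ (-1 - (-4))/2^21 = 3/2^21
|error| ≤ 0.0000014305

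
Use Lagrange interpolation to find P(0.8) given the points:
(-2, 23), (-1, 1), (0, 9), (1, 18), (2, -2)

Lagrange interpolation formula:
P(x) = Σ yᵢ × Lᵢ(x)
where Lᵢ(x) = Π_{j≠i} (x - xⱼ)/(xᵢ - xⱼ)

L_0(0.8) = (0.8 - (-1))/(-2 - (-1)) × (0.8 - 0)/(-2 - 0) × (0.8 - 1)/(-2 - 1) × (0.8 - 2)/(-2 - 2) = 0.014400
L_1(0.8) = (0.8 - (-2))/(-1 - (-2)) × (0.8 - 0)/(-1 - 0) × (0.8 - 1)/(-1 - 1) × (0.8 - 2)/(-1 - 2) = -0.089600
L_2(0.8) = (0.8 - (-2))/(0 - (-2)) × (0.8 - (-1))/(0 - (-1)) × (0.8 - 1)/(0 - 1) × (0.8 - 2)/(0 - 2) = 0.302400
L_3(0.8) = (0.8 - (-2))/(1 - (-2)) × (0.8 - (-1))/(1 - (-1)) × (0.8 - 0)/(1 - 0) × (0.8 - 2)/(1 - 2) = 0.806400
L_4(0.8) = (0.8 - (-2))/(2 - (-2)) × (0.8 - (-1))/(2 - (-1)) × (0.8 - 0)/(2 - 0) × (0.8 - 1)/(2 - 1) = -0.033600

P(0.8) = 23×L_0(0.8) + 1×L_1(0.8) + 9×L_2(0.8) + 18×L_3(0.8) + (-2)×L_4(0.8)
P(0.8) = 17.545600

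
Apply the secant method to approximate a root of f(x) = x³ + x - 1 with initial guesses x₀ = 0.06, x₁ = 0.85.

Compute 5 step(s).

f(x) = x³ + x - 1
x₀ = 0.06, x₁ = 0.85

Secant formula: x_{n+1} = x_n - f(x_n)(x_n - x_{n-1})/(f(x_n) - f(x_{n-1}))

Iteration 1:
  f(0.060000) = -0.939784
  f(0.850000) = 0.464125
  x_2 = 0.850000 - 0.464125×(0.850000 - 0.060000)/(0.464125 - (-0.939784))
       = 0.588830
Iteration 2:
  f(0.850000) = 0.464125
  f(0.588830) = -0.207010
  x_3 = 0.588830 - (-0.207010)×(0.588830 - 0.850000)/(-0.207010 - 0.464125)
       = 0.669387
Iteration 3:
  f(0.588830) = -0.207010
  f(0.669387) = -0.030674
  x_4 = 0.669387 - (-0.030674)×(0.669387 - 0.588830)/(-0.030674 - (-0.207010))
       = 0.683400
Iteration 4:
  f(0.669387) = -0.030674
  f(0.683400) = 0.002573
  x_5 = 0.683400 - 0.002573×(0.683400 - 0.669387)/(0.002573 - (-0.030674))
       = 0.682316
Iteration 5:
  f(0.683400) = 0.002573
  f(0.682316) = -0.000029
  x_6 = 0.682316 - (-0.000029)×(0.682316 - 0.683400)/(-0.000029 - 0.002573)
       = 0.682328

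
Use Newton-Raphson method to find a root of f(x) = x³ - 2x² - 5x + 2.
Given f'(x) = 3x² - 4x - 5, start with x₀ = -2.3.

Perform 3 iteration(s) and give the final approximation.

f(x) = x³ - 2x² - 5x + 2
f'(x) = 3x² - 4x - 5
x₀ = -2.3

Newton-Raphson formula: x_{n+1} = x_n - f(x_n)/f'(x_n)

Iteration 1:
  f(-2.300000) = -9.247000
  f'(-2.300000) = 20.070000
  x_1 = -2.300000 - (-9.247000)/20.070000 = -1.839263
Iteration 2:
  f(-1.839263) = -1.791478
  f'(-1.839263) = 12.505711
  x_2 = -1.839263 - (-1.791478)/12.505711 = -1.696010
Iteration 3:
  f(-1.696010) = -0.151335
  f'(-1.696010) = 10.413387
  x_3 = -1.696010 - (-0.151335)/10.413387 = -1.681477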